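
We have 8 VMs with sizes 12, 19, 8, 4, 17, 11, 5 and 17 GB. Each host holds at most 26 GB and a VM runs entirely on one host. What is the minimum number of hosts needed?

Total = 19 + 17 + 17 + 12 + 11 + 8 + 5 + 4 = 93 GB.
Lower bound: ⌈93/26⌉ = 4 hosts.
A packing using 4 hosts:
  host 1: 19 + 5 = 24
  host 2: 17 + 8 = 25
  host 3: 17 + 4 = 21
  host 4: 12 + 11 = 23
This matches the lower bound, so 4 is optimal.

4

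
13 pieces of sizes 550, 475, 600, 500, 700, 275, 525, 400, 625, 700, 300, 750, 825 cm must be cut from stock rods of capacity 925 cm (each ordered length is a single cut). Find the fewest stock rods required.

10

Total = 825 + 750 + 700 + 700 + 625 + 600 + 550 + 525 + 500 + 475 + 400 + 300 + 275 = 7225 cm.
Lower bound: ⌈7225/925⌉ = 8 stock rods.
Also, 10 pieces each exceed 925/2 cm, and no two of those can share a stock rod, so at least 10 stock rods are needed.
A packing using 10 stock rods:
  stock rod 1: 825 = 825
  stock rod 2: 750 = 750
  stock rod 3: 700 = 700
  stock rod 4: 700 = 700
  stock rod 5: 625 + 300 = 925
  stock rod 6: 600 + 275 = 875
  stock rod 7: 550 = 550
  stock rod 8: 525 + 400 = 925
  stock rod 9: 500 = 500
  stock rod 10: 475 = 475
This matches the lower bound, so 10 is optimal.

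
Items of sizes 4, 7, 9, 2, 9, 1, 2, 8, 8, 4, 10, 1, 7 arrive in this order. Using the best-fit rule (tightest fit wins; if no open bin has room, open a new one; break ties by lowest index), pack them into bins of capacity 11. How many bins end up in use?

  4 → bin 1 (new)  [load 4/11]
  7 → bin 1  [load 11/11]
  9 → bin 2 (new)  [load 9/11]
  2 → bin 2  [load 11/11]
  9 → bin 3 (new)  [load 9/11]
  1 → bin 3  [load 10/11]
  2 → bin 4 (new)  [load 2/11]
  8 → bin 4  [load 10/11]
  8 → bin 5 (new)  [load 8/11]
  4 → bin 6 (new)  [load 4/11]
  10 → bin 7 (new)  [load 10/11]
  1 → bin 3  [load 11/11]
  7 → bin 6  [load 11/11]
7 bins opened.

7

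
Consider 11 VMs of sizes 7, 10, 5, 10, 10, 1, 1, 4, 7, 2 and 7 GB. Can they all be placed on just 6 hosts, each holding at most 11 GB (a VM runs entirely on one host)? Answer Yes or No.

Total = 64 GB; ⌈64/11⌉ = 6.
The bound of 6 does not rule out 6, but exhaustive search shows no assignment into 6 hosts of capacity 11 GB exists — the minimum is 7.

No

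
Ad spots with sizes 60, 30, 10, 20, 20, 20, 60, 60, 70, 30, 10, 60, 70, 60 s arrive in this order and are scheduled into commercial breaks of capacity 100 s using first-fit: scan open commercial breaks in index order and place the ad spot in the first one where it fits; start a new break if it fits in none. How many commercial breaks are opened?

8

  60 → break 1 (new)  [load 60/100]
  30 → break 1  [load 90/100]
  10 → break 1  [load 100/100]
  20 → break 2 (new)  [load 20/100]
  20 → break 2  [load 40/100]
  20 → break 2  [load 60/100]
  60 → break 3 (new)  [load 60/100]
  60 → break 4 (new)  [load 60/100]
  70 → break 5 (new)  [load 70/100]
  30 → break 2  [load 90/100]
  10 → break 2  [load 100/100]
  60 → break 6 (new)  [load 60/100]
  70 → break 7 (new)  [load 70/100]
  60 → break 8 (new)  [load 60/100]
8 commercial breaks opened.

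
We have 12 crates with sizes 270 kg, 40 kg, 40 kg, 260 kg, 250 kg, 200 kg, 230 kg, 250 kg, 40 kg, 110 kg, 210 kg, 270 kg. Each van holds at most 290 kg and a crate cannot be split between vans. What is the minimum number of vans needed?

Total = 270 + 270 + 260 + 250 + 250 + 230 + 210 + 200 + 110 + 40 + 40 + 40 = 2170 kg.
Lower bound: ⌈2170/290⌉ = 8 vans.
A packing using 9 vans:
  van 1: 270 = 270
  van 2: 270 = 270
  van 3: 260 = 260
  van 4: 250 + 40 = 290
  van 5: 250 + 40 = 290
  van 6: 230 + 40 = 270
  van 7: 210 = 210
  van 8: 200 = 200
  van 9: 110 = 110
No arrangement into 8 vans stays within capacity, so 9 is optimal.

9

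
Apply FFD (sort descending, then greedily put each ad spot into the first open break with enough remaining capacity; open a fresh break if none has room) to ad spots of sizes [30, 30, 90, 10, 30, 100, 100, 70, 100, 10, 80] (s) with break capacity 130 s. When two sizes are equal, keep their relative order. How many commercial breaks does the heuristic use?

Sorted descending: 100, 100, 100, 90, 80, 70, 30, 30, 30, 10, 10.
  100 → break 1 (new)  [load 100/130]
  100 → break 2 (new)  [load 100/130]
  100 → break 3 (new)  [load 100/130]
  90 → break 4 (new)  [load 90/130]
  80 → break 5 (new)  [load 80/130]
  70 → break 6 (new)  [load 70/130]
  30 → break 1  [load 130/130]
  30 → break 2  [load 130/130]
  30 → break 3  [load 130/130]
  10 → break 4  [load 100/130]
  10 → break 4  [load 110/130]
6 commercial breaks opened.

6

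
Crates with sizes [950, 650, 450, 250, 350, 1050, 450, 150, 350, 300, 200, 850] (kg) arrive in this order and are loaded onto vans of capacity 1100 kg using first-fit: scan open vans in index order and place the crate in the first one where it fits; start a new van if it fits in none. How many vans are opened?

  950 → van 1 (new)  [load 950/1100]
  650 → van 2 (new)  [load 650/1100]
  450 → van 2  [load 1100/1100]
  250 → van 3 (new)  [load 250/1100]
  350 → van 3  [load 600/1100]
  1050 → van 4 (new)  [load 1050/1100]
  450 → van 3  [load 1050/1100]
  150 → van 1  [load 1100/1100]
  350 → van 5 (new)  [load 350/1100]
  300 → van 5  [load 650/1100]
  200 → van 5  [load 850/1100]
  850 → van 6 (new)  [load 850/1100]
6 vans opened.

6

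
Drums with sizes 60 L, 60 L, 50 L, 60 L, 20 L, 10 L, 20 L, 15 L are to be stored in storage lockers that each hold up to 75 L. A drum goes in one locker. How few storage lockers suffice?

5

Total = 60 + 60 + 60 + 50 + 20 + 20 + 15 + 10 = 295 L.
Lower bound: ⌈295/75⌉ = 4 storage lockers.
A packing using 5 storage lockers:
  locker 1: 60 + 15 = 75
  locker 2: 60 + 10 = 70
  locker 3: 60 = 60
  locker 4: 50 + 20 = 70
  locker 5: 20 = 20
No arrangement into 4 storage lockers stays within capacity, so 5 is optimal.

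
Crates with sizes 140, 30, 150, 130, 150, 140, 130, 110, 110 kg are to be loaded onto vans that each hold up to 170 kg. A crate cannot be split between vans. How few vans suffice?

Total = 150 + 150 + 140 + 140 + 130 + 130 + 110 + 110 + 30 = 1090 kg.
Lower bound: ⌈1090/170⌉ = 7 vans.
Also, 8 crates each exceed 85 kg, and no two of those can share a van, so at least 8 vans are needed.
A packing using 8 vans:
  van 1: 150 = 150
  van 2: 150 = 150
  van 3: 140 + 30 = 170
  van 4: 140 = 140
  van 5: 130 = 130
  van 6: 130 = 130
  van 7: 110 = 110
  van 8: 110 = 110
This matches the lower bound, so 8 is optimal.

8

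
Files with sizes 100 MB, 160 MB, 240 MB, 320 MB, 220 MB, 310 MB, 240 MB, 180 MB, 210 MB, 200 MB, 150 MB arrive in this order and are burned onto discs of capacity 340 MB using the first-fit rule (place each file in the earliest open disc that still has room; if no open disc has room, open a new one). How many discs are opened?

  100 → disc 1 (new)  [load 100/340]
  160 → disc 1  [load 260/340]
  240 → disc 2 (new)  [load 240/340]
  320 → disc 3 (new)  [load 320/340]
  220 → disc 4 (new)  [load 220/340]
  310 → disc 5 (new)  [load 310/340]
  240 → disc 6 (new)  [load 240/340]
  180 → disc 7 (new)  [load 180/340]
  210 → disc 8 (new)  [load 210/340]
  200 → disc 9 (new)  [load 200/340]
  150 → disc 7  [load 330/340]
9 discs opened.

9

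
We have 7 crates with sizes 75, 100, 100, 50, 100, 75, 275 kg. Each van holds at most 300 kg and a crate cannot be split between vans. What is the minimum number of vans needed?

Total = 275 + 100 + 100 + 100 + 75 + 75 + 50 = 775 kg.
Lower bound: ⌈775/300⌉ = 3 vans.
A packing using 3 vans:
  van 1: 275 = 275
  van 2: 100 + 100 + 100 = 300
  van 3: 75 + 75 + 50 = 200
This matches the lower bound, so 3 is optimal.

3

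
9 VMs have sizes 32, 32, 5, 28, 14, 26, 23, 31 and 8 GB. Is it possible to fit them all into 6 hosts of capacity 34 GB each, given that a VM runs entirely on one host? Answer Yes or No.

Total = 199 GB; ⌈199/34⌉ = 6.
The bound of 6 does not rule out 6, but exhaustive search shows no assignment into 6 hosts of capacity 34 GB exists — the minimum is 7.

No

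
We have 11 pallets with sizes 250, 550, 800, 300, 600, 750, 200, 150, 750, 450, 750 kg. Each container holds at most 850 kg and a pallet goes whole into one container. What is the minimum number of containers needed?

7

Total = 800 + 750 + 750 + 750 + 600 + 550 + 450 + 300 + 250 + 200 + 150 = 5550 kg.
Lower bound: ⌈5550/850⌉ = 7 containers.
A packing using 7 containers:
  container 1: 800 = 800
  container 2: 750 = 750
  container 3: 750 = 750
  container 4: 750 = 750
  container 5: 600 + 250 = 850
  container 6: 550 + 300 = 850
  container 7: 450 + 200 + 150 = 800
This matches the lower bound, so 7 is optimal.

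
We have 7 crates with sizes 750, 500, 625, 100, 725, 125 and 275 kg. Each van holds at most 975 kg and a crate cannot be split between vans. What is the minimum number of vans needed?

4

Total = 750 + 725 + 625 + 500 + 275 + 125 + 100 = 3100 kg.
Lower bound: ⌈3100/975⌉ = 4 vans.
A packing using 4 vans:
  van 1: 750 + 125 + 100 = 975
  van 2: 725 = 725
  van 3: 625 + 275 = 900
  van 4: 500 = 500
This matches the lower bound, so 4 is optimal.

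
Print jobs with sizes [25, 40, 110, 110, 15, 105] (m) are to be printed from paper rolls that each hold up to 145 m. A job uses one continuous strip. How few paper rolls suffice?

3

Total = 110 + 110 + 105 + 40 + 25 + 15 = 405 m.
Lower bound: ⌈405/145⌉ = 3 paper rolls.
A packing using 3 paper rolls:
  roll 1: 110 + 25 = 135
  roll 2: 110 + 15 = 125
  roll 3: 105 + 40 = 145
This matches the lower bound, so 3 is optimal.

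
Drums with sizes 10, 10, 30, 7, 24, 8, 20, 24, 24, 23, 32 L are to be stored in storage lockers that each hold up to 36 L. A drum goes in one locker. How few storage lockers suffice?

Total = 32 + 30 + 24 + 24 + 24 + 23 + 20 + 10 + 10 + 8 + 7 = 212 L.
Lower bound: ⌈212/36⌉ = 6 storage lockers.
Also, 7 drums each exceed 18 L, and no two of those can share a locker, so at least 7 storage lockers are needed.
A packing using 7 storage lockers:
  locker 1: 32 = 32
  locker 2: 30 = 30
  locker 3: 24 + 10 = 34
  locker 4: 24 + 10 = 34
  locker 5: 24 + 8 = 32
  locker 6: 23 + 7 = 30
  locker 7: 20 = 20
This matches the lower bound, so 7 is optimal.

7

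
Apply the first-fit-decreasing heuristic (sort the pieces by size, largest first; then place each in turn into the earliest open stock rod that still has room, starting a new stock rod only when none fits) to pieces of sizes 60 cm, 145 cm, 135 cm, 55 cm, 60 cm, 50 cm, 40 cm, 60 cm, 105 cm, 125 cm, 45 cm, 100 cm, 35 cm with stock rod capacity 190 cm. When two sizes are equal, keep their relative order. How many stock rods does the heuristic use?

Sorted descending: 145, 135, 125, 105, 100, 60, 60, 60, 55, 50, 45, 40, 35.
  145 → stock rod 1 (new)  [load 145/190]
  135 → stock rod 2 (new)  [load 135/190]
  125 → stock rod 3 (new)  [load 125/190]
  105 → stock rod 4 (new)  [load 105/190]
  100 → stock rod 5 (new)  [load 100/190]
  60 → stock rod 3  [load 185/190]
  60 → stock rod 4  [load 165/190]
  60 → stock rod 5  [load 160/190]
  55 → stock rod 2  [load 190/190]
  50 → stock rod 6 (new)  [load 50/190]
  45 → stock rod 1  [load 190/190]
  40 → stock rod 6  [load 90/190]
  35 → stock rod 6  [load 125/190]
6 stock rods opened.

6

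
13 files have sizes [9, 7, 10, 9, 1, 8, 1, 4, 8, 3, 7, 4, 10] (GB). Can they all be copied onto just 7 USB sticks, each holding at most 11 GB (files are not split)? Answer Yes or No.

No

Total = 81 GB; ⌈81/11⌉ = 8.
At least 8 USB sticks are required, but only 7 are allowed.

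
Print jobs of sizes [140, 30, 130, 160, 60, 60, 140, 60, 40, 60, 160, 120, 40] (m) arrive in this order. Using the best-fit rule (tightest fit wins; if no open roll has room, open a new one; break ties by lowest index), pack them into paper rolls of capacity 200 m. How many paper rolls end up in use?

7

  140 → roll 1 (new)  [load 140/200]
  30 → roll 1  [load 170/200]
  130 → roll 2 (new)  [load 130/200]
  160 → roll 3 (new)  [load 160/200]
  60 → roll 2  [load 190/200]
  60 → roll 4 (new)  [load 60/200]
  140 → roll 4  [load 200/200]
  60 → roll 5 (new)  [load 60/200]
  40 → roll 3  [load 200/200]
  60 → roll 5  [load 120/200]
  160 → roll 6 (new)  [load 160/200]
  120 → roll 7 (new)  [load 120/200]
  40 → roll 6  [load 200/200]
7 paper rolls opened.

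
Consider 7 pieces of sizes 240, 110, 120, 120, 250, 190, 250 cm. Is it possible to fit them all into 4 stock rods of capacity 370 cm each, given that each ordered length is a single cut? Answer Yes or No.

Yes

A valid assignment using 4 stock rods:
  stock rod 1: 250 + 120 = 370
  stock rod 2: 250 + 120 = 370
  stock rod 3: 240 + 110 = 350
  stock rod 4: 190 = 190
Every load is within 370 cm, so 4 stock rods suffice.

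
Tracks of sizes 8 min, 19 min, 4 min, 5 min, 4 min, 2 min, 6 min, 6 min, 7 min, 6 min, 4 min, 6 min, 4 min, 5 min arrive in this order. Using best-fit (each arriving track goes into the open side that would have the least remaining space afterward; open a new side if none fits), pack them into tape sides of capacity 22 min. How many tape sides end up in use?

  8 → side 1 (new)  [load 8/22]
  19 → side 2 (new)  [load 19/22]
  4 → side 1  [load 12/22]
  5 → side 1  [load 17/22]
  4 → side 1  [load 21/22]
  2 → side 2  [load 21/22]
  6 → side 3 (new)  [load 6/22]
  6 → side 3  [load 12/22]
  7 → side 3  [load 19/22]
  6 → side 4 (new)  [load 6/22]
  4 → side 4  [load 10/22]
  6 → side 4  [load 16/22]
  4 → side 4  [load 20/22]
  5 → side 5 (new)  [load 5/22]
5 tape sides opened.

5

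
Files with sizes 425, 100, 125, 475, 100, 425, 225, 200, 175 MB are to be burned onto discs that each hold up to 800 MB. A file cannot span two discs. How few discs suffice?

3

Total = 475 + 425 + 425 + 225 + 200 + 175 + 125 + 100 + 100 = 2250 MB.
Lower bound: ⌈2250/800⌉ = 3 discs.
A packing using 3 discs:
  disc 1: 475 + 225 + 100 = 800
  disc 2: 425 + 200 + 175 = 800
  disc 3: 425 + 125 + 100 = 650
This matches the lower bound, so 3 is optimal.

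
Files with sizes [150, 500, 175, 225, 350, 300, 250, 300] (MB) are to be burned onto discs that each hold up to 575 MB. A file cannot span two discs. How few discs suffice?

Total = 500 + 350 + 300 + 300 + 250 + 225 + 175 + 150 = 2250 MB.
Lower bound: ⌈2250/575⌉ = 4 discs.
A packing using 5 discs:
  disc 1: 500 = 500
  disc 2: 350 + 225 = 575
  disc 3: 300 + 250 = 550
  disc 4: 300 + 175 = 475
  disc 5: 150 = 150
No arrangement into 4 discs stays within capacity, so 5 is optimal.

5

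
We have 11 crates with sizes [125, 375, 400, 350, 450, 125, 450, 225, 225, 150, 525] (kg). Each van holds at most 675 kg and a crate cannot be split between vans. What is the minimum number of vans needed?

Total = 525 + 450 + 450 + 400 + 375 + 350 + 225 + 225 + 150 + 125 + 125 = 3400 kg.
Lower bound: ⌈3400/675⌉ = 6 vans.
A packing using 6 vans:
  van 1: 525 + 150 = 675
  van 2: 450 + 225 = 675
  van 3: 450 + 225 = 675
  van 4: 400 + 125 + 125 = 650
  van 5: 375 = 375
  van 6: 350 = 350
This matches the lower bound, so 6 is optimal.

6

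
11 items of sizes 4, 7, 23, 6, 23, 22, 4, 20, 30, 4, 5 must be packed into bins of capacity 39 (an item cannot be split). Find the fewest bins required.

Total = 30 + 23 + 23 + 22 + 20 + 7 + 6 + 5 + 4 + 4 + 4 = 148.
Lower bound: ⌈148/39⌉ = 4 bins.
Also, 5 items each exceed 39/2, and no two of those can share a bin, so at least 5 bins are needed.
A packing using 5 bins:
  bin 1: 30 + 7 = 37
  bin 2: 23 + 6 + 5 + 4 = 38
  bin 3: 23 + 4 + 4 = 31
  bin 4: 22 = 22
  bin 5: 20 = 20
This matches the lower bound, so 5 is optimal.

5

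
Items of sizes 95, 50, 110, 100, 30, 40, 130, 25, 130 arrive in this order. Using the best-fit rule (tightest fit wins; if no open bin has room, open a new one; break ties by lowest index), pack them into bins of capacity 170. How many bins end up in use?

  95 → bin 1 (new)  [load 95/170]
  50 → bin 1  [load 145/170]
  110 → bin 2 (new)  [load 110/170]
  100 → bin 3 (new)  [load 100/170]
  30 → bin 2  [load 140/170]
  40 → bin 3  [load 140/170]
  130 → bin 4 (new)  [load 130/170]
  25 → bin 1  [load 170/170]
  130 → bin 5 (new)  [load 130/170]
5 bins opened.

5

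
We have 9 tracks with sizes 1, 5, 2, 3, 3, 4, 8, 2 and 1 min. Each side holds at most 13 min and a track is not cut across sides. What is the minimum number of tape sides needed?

Total = 8 + 5 + 4 + 3 + 3 + 2 + 2 + 1 + 1 = 29 min.
Lower bound: ⌈29/13⌉ = 3 tape sides.
A packing using 3 tape sides:
  side 1: 8 + 5 = 13
  side 2: 4 + 3 + 3 + 2 + 1 = 13
  side 3: 2 + 1 = 3
This matches the lower bound, so 3 is optimal.

3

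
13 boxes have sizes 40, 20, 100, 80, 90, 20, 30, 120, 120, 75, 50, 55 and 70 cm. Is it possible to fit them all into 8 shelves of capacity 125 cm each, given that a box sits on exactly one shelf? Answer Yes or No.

Yes

A valid assignment using 8 shelves:
  shelf 1: 120 = 120
  shelf 2: 120 = 120
  shelf 3: 100 + 20 = 120
  shelf 4: 90 + 30 = 120
  shelf 5: 80 + 40 = 120
  shelf 6: 75 + 50 = 125
  shelf 7: 70 + 55 = 125
  shelf 8: 20 = 20
Every load is within 125 cm, so 8 shelves suffice.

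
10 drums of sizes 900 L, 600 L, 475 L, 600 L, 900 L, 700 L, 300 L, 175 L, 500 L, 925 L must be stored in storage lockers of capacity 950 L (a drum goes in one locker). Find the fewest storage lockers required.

Total = 925 + 900 + 900 + 700 + 600 + 600 + 500 + 475 + 300 + 175 = 6075 L.
Lower bound: ⌈6075/950⌉ = 7 storage lockers.
A packing using 8 storage lockers:
  locker 1: 925 = 925
  locker 2: 900 = 900
  locker 3: 900 = 900
  locker 4: 700 + 175 = 875
  locker 5: 600 + 300 = 900
  locker 6: 600 = 600
  locker 7: 500 = 500
  locker 8: 475 = 475
No arrangement into 7 storage lockers stays within capacity, so 8 is optimal.

8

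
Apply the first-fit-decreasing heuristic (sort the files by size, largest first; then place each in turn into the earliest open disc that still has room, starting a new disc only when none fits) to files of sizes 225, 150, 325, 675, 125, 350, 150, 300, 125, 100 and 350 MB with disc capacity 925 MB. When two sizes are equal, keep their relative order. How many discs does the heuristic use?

Sorted descending: 675, 350, 350, 325, 300, 225, 150, 150, 125, 125, 100.
  675 → disc 1 (new)  [load 675/925]
  350 → disc 2 (new)  [load 350/925]
  350 → disc 2  [load 700/925]
  325 → disc 3 (new)  [load 325/925]
  300 → disc 3  [load 625/925]
  225 → disc 1  [load 900/925]
  150 → disc 2  [load 850/925]
  150 → disc 3  [load 775/925]
  125 → disc 3  [load 900/925]
  125 → disc 4 (new)  [load 125/925]
  100 → disc 4  [load 225/925]
4 discs opened.

4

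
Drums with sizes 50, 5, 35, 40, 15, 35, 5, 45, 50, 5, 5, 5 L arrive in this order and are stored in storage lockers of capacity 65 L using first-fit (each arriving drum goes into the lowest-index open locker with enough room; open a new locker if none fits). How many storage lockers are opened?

  50 → locker 1 (new)  [load 50/65]
  5 → locker 1  [load 55/65]
  35 → locker 2 (new)  [load 35/65]
  40 → locker 3 (new)  [load 40/65]
  15 → locker 2  [load 50/65]
  35 → locker 4 (new)  [load 35/65]
  5 → locker 1  [load 60/65]
  45 → locker 5 (new)  [load 45/65]
  50 → locker 6 (new)  [load 50/65]
  5 → locker 1  [load 65/65]
  5 → locker 2  [load 55/65]
  5 → locker 2  [load 60/65]
6 storage lockers opened.

6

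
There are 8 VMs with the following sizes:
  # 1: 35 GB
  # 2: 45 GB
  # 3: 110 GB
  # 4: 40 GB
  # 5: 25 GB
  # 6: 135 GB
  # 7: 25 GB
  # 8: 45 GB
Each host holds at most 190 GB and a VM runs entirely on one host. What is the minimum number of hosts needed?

3

Total = 135 + 110 + 45 + 45 + 40 + 35 + 25 + 25 = 460 GB.
Lower bound: ⌈460/190⌉ = 3 hosts.
A packing using 3 hosts:
  host 1: 135 + 45 = 180
  host 2: 110 + 45 + 35 = 190
  host 3: 40 + 25 + 25 = 90
This matches the lower bound, so 3 is optimal.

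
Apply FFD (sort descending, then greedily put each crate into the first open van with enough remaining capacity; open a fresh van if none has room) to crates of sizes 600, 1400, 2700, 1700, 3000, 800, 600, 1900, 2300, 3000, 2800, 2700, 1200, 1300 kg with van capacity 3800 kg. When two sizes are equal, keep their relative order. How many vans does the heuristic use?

8

Sorted descending: 3000, 3000, 2800, 2700, 2700, 2300, 1900, 1700, 1400, 1300, 1200, 800, 600, 600.
  3000 → van 1 (new)  [load 3000/3800]
  3000 → van 2 (new)  [load 3000/3800]
  2800 → van 3 (new)  [load 2800/3800]
  2700 → van 4 (new)  [load 2700/3800]
  2700 → van 5 (new)  [load 2700/3800]
  2300 → van 6 (new)  [load 2300/3800]
  1900 → van 7 (new)  [load 1900/3800]
  1700 → van 7  [load 3600/3800]
  1400 → van 6  [load 3700/3800]
  1300 → van 8 (new)  [load 1300/3800]
  1200 → van 8  [load 2500/3800]
  800 → van 1  [load 3800/3800]
  600 → van 2  [load 3600/3800]
  600 → van 3  [load 3400/3800]
8 vans opened.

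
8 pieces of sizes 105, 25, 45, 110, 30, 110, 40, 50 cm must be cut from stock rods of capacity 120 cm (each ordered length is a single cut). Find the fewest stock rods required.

5

Total = 110 + 110 + 105 + 50 + 45 + 40 + 30 + 25 = 515 cm.
Lower bound: ⌈515/120⌉ = 5 stock rods.
A packing using 5 stock rods:
  stock rod 1: 110 = 110
  stock rod 2: 110 = 110
  stock rod 3: 105 = 105
  stock rod 4: 50 + 45 + 25 = 120
  stock rod 5: 40 + 30 = 70
This matches the lower bound, so 5 is optimal.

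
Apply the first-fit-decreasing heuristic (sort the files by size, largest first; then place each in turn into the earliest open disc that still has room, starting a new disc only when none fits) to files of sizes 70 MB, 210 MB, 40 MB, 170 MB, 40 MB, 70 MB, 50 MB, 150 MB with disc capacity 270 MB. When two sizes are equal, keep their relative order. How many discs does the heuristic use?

4

Sorted descending: 210, 170, 150, 70, 70, 50, 40, 40.
  210 → disc 1 (new)  [load 210/270]
  170 → disc 2 (new)  [load 170/270]
  150 → disc 3 (new)  [load 150/270]
  70 → disc 2  [load 240/270]
  70 → disc 3  [load 220/270]
  50 → disc 1  [load 260/270]
  40 → disc 3  [load 260/270]
  40 → disc 4 (new)  [load 40/270]
4 discs opened.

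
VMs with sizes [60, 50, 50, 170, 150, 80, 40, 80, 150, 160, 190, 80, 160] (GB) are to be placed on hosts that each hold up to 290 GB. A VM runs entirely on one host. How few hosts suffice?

Total = 190 + 170 + 160 + 160 + 150 + 150 + 80 + 80 + 80 + 60 + 50 + 50 + 40 = 1420 GB.
Lower bound: ⌈1420/290⌉ = 5 hosts.
Also, 6 VMs each exceed 145 GB, and no two of those can share a host, so at least 6 hosts are needed.
A packing using 6 hosts:
  host 1: 190 + 80 = 270
  host 2: 170 + 80 + 40 = 290
  host 3: 160 + 80 + 50 = 290
  host 4: 160 + 60 + 50 = 270
  host 5: 150 = 150
  host 6: 150 = 150
This matches the lower bound, so 6 is optimal.

6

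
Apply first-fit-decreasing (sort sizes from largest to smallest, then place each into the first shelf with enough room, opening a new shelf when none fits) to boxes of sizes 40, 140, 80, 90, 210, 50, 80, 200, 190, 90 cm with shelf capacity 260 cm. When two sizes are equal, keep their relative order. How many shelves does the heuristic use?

Sorted descending: 210, 200, 190, 140, 90, 90, 80, 80, 50, 40.
  210 → shelf 1 (new)  [load 210/260]
  200 → shelf 2 (new)  [load 200/260]
  190 → shelf 3 (new)  [load 190/260]
  140 → shelf 4 (new)  [load 140/260]
  90 → shelf 4  [load 230/260]
  90 → shelf 5 (new)  [load 90/260]
  80 → shelf 5  [load 170/260]
  80 → shelf 5  [load 250/260]
  50 → shelf 1  [load 260/260]
  40 → shelf 2  [load 240/260]
5 shelves opened.

5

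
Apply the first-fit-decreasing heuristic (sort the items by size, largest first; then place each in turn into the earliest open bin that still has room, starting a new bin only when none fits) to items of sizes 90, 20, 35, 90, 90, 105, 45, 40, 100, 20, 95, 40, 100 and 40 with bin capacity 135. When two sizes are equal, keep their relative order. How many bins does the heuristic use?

7

Sorted descending: 105, 100, 100, 95, 90, 90, 90, 45, 40, 40, 40, 35, 20, 20.
  105 → bin 1 (new)  [load 105/135]
  100 → bin 2 (new)  [load 100/135]
  100 → bin 3 (new)  [load 100/135]
  95 → bin 4 (new)  [load 95/135]
  90 → bin 5 (new)  [load 90/135]
  90 → bin 6 (new)  [load 90/135]
  90 → bin 7 (new)  [load 90/135]
  45 → bin 5  [load 135/135]
  40 → bin 4  [load 135/135]
  40 → bin 6  [load 130/135]
  40 → bin 7  [load 130/135]
  35 → bin 2  [load 135/135]
  20 → bin 1  [load 125/135]
  20 → bin 3  [load 120/135]
7 bins opened.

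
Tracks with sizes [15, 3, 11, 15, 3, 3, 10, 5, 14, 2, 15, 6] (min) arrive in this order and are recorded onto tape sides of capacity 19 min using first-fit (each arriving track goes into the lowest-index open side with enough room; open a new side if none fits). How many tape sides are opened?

  15 → side 1 (new)  [load 15/19]
  3 → side 1  [load 18/19]
  11 → side 2 (new)  [load 11/19]
  15 → side 3 (new)  [load 15/19]
  3 → side 2  [load 14/19]
  3 → side 2  [load 17/19]
  10 → side 4 (new)  [load 10/19]
  5 → side 4  [load 15/19]
  14 → side 5 (new)  [load 14/19]
  2 → side 2  [load 19/19]
  15 → side 6 (new)  [load 15/19]
  6 → side 7 (new)  [load 6/19]
7 tape sides opened.

7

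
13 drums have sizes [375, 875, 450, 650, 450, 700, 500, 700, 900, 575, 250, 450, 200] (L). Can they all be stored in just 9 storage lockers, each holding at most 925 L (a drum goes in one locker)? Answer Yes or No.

Yes

A valid assignment using 9 storage lockers:
  locker 1: 900 = 900
  locker 2: 875 = 875
  locker 3: 700 + 200 = 900
  locker 4: 700 = 700
  locker 5: 650 + 250 = 900
  locker 6: 575 = 575
  locker 7: 500 + 375 = 875
  locker 8: 450 + 450 = 900
  locker 9: 450 = 450
Every load is within 925 L, so 9 storage lockers suffice.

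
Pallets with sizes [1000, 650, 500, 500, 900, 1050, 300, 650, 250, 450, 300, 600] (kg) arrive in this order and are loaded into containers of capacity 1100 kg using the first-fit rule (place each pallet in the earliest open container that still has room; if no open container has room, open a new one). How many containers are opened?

8

  1000 → container 1 (new)  [load 1000/1100]
  650 → container 2 (new)  [load 650/1100]
  500 → container 3 (new)  [load 500/1100]
  500 → container 3  [load 1000/1100]
  900 → container 4 (new)  [load 900/1100]
  1050 → container 5 (new)  [load 1050/1100]
  300 → container 2  [load 950/1100]
  650 → container 6 (new)  [load 650/1100]
  250 → container 6  [load 900/1100]
  450 → container 7 (new)  [load 450/1100]
  300 → container 7  [load 750/1100]
  600 → container 8 (new)  [load 600/1100]
8 containers opened.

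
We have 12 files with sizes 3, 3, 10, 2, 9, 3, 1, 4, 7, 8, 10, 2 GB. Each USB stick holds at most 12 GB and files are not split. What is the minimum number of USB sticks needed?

Total = 10 + 10 + 9 + 8 + 7 + 4 + 3 + 3 + 3 + 2 + 2 + 1 = 62 GB.
Lower bound: ⌈62/12⌉ = 6 USB sticks.
A packing using 6 USB sticks:
  USB stick 1: 10 + 2 = 12
  USB stick 2: 10 + 2 = 12
  USB stick 3: 9 + 3 = 12
  USB stick 4: 8 + 4 = 12
  USB stick 5: 7 + 3 + 1 = 11
  USB stick 6: 3 = 3
This matches the lower bound, so 6 is optimal.

6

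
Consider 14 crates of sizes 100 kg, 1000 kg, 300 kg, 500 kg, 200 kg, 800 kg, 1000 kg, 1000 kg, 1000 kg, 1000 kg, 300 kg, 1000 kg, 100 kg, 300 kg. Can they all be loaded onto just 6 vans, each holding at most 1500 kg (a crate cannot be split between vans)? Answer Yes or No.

Total = 8600 kg; ⌈8600/1500⌉ = 6.
7 crates each exceed half the capacity and cannot share a van, forcing at least 7 vans.
At least 7 vans are required, but only 6 are allowed.

No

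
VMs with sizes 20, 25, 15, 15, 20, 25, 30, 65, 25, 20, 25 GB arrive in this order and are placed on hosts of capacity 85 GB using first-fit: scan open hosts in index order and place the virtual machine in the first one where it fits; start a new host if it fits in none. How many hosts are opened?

4

  20 → host 1 (new)  [load 20/85]
  25 → host 1  [load 45/85]
  15 → host 1  [load 60/85]
  15 → host 1  [load 75/85]
  20 → host 2 (new)  [load 20/85]
  25 → host 2  [load 45/85]
  30 → host 2  [load 75/85]
  65 → host 3 (new)  [load 65/85]
  25 → host 4 (new)  [load 25/85]
  20 → host 3  [load 85/85]
  25 → host 4  [load 50/85]
4 hosts opened.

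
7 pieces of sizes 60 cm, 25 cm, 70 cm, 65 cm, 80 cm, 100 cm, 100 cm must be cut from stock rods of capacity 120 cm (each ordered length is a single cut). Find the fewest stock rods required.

6

Total = 100 + 100 + 80 + 70 + 65 + 60 + 25 = 500 cm.
Lower bound: ⌈500/120⌉ = 5 stock rods.
A packing using 6 stock rods:
  stock rod 1: 100 = 100
  stock rod 2: 100 = 100
  stock rod 3: 80 + 25 = 105
  stock rod 4: 70 = 70
  stock rod 5: 65 = 65
  stock rod 6: 60 = 60
No arrangement into 5 stock rods stays within capacity, so 6 is optimal.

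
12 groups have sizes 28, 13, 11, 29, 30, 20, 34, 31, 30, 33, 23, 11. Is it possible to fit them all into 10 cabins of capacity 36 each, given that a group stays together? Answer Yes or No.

A valid assignment using 10 cabins:
  cabin 1: 34 = 34
  cabin 2: 33 = 33
  cabin 3: 31 = 31
  cabin 4: 30 = 30
  cabin 5: 30 = 30
  cabin 6: 29 = 29
  cabin 7: 28 = 28
  cabin 8: 23 + 13 = 36
  cabin 9: 20 + 11 = 31
  cabin 10: 11 = 11
Every load is within 36, so 10 cabins suffice.

Yes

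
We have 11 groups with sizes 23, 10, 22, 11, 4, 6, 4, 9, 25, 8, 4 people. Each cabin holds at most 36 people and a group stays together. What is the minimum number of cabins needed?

Total = 25 + 23 + 22 + 11 + 10 + 9 + 8 + 6 + 4 + 4 + 4 = 126 people.
Lower bound: ⌈126/36⌉ = 4 cabins.
A packing using 4 cabins:
  cabin 1: 25 + 11 = 36
  cabin 2: 23 + 10 = 33
  cabin 3: 22 + 9 + 4 = 35
  cabin 4: 8 + 6 + 4 + 4 = 22
This matches the lower bound, so 4 is optimal.

4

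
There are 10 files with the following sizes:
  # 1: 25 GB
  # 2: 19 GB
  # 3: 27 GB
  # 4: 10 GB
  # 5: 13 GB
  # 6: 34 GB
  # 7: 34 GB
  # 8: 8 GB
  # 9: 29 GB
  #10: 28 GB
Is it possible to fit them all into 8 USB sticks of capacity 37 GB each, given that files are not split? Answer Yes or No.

Yes

A valid assignment using 7 USB sticks:
  USB stick 1: 34 = 34
  USB stick 2: 34 = 34
  USB stick 3: 29 + 8 = 37
  USB stick 4: 28 = 28
  USB stick 5: 27 + 10 = 37
  USB stick 6: 25 = 25
  USB stick 7: 19 + 13 = 32
That uses only 7 ≤ 8, so 8 USB sticks are enough.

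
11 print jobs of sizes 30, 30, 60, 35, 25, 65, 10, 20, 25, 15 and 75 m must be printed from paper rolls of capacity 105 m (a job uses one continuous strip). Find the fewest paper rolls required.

4

Total = 75 + 65 + 60 + 35 + 30 + 30 + 25 + 25 + 20 + 15 + 10 = 390 m.
Lower bound: ⌈390/105⌉ = 4 paper rolls.
A packing using 4 paper rolls:
  roll 1: 75 + 30 = 105
  roll 2: 65 + 35 = 100
  roll 3: 60 + 30 + 15 = 105
  roll 4: 25 + 25 + 20 + 10 = 80
This matches the lower bound, so 4 is optimal.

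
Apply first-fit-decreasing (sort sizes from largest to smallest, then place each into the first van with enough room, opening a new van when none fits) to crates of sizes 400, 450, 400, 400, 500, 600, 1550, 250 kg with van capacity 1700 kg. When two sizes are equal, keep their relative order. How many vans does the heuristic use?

Sorted descending: 1550, 600, 500, 450, 400, 400, 400, 250.
  1550 → van 1 (new)  [load 1550/1700]
  600 → van 2 (new)  [load 600/1700]
  500 → van 2  [load 1100/1700]
  450 → van 2  [load 1550/1700]
  400 → van 3 (new)  [load 400/1700]
  400 → van 3  [load 800/1700]
  400 → van 3  [load 1200/1700]
  250 → van 3  [load 1450/1700]
3 vans opened.

3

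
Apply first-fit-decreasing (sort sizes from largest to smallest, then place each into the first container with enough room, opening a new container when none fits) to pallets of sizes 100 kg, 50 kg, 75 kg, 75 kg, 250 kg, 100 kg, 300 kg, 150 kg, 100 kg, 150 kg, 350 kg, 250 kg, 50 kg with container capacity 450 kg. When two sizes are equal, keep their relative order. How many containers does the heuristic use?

Sorted descending: 350, 300, 250, 250, 150, 150, 100, 100, 100, 75, 75, 50, 50.
  350 → container 1 (new)  [load 350/450]
  300 → container 2 (new)  [load 300/450]
  250 → container 3 (new)  [load 250/450]
  250 → container 4 (new)  [load 250/450]
  150 → container 2  [load 450/450]
  150 → container 3  [load 400/450]
  100 → container 1  [load 450/450]
  100 → container 4  [load 350/450]
  100 → container 4  [load 450/450]
  75 → container 5 (new)  [load 75/450]
  75 → container 5  [load 150/450]
  50 → container 3  [load 450/450]
  50 → container 5  [load 200/450]
5 containers opened.

5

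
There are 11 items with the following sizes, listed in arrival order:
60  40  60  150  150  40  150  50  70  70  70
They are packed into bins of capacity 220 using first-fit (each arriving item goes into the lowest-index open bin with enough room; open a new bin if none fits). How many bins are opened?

  60 → bin 1 (new)  [load 60/220]
  40 → bin 1  [load 100/220]
  60 → bin 1  [load 160/220]
  150 → bin 2 (new)  [load 150/220]
  150 → bin 3 (new)  [load 150/220]
  40 → bin 1  [load 200/220]
  150 → bin 4 (new)  [load 150/220]
  50 → bin 2  [load 200/220]
  70 → bin 3  [load 220/220]
  70 → bin 4  [load 220/220]
  70 → bin 5 (new)  [load 70/220]
5 bins opened.

5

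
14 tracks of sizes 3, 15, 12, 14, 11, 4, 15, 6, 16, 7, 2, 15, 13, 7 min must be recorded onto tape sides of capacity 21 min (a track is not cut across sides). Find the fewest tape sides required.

Total = 16 + 15 + 15 + 15 + 14 + 13 + 12 + 11 + 7 + 7 + 6 + 4 + 3 + 2 = 140 min.
Lower bound: ⌈140/21⌉ = 7 tape sides.
Also, 8 tracks each exceed 21/2 min, and no two of those can share a side, so at least 8 tape sides are needed.
A packing using 8 tape sides:
  side 1: 16 + 4 = 20
  side 2: 15 + 6 = 21
  side 3: 15 + 3 + 2 = 20
  side 4: 15 = 15
  side 5: 14 + 7 = 21
  side 6: 13 + 7 = 20
  side 7: 12 = 12
  side 8: 11 = 11
This matches the lower bound, so 8 is optimal.

8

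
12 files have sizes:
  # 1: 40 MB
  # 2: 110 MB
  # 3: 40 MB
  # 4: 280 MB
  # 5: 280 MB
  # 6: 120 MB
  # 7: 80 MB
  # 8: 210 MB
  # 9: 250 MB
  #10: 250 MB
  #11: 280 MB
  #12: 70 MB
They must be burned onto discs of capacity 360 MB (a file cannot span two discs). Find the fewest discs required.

6

Total = 280 + 280 + 280 + 250 + 250 + 210 + 120 + 110 + 80 + 70 + 40 + 40 = 2010 MB.
Lower bound: ⌈2010/360⌉ = 6 discs.
A packing using 6 discs:
  disc 1: 280 + 80 = 360
  disc 2: 280 + 70 = 350
  disc 3: 280 + 40 + 40 = 360
  disc 4: 250 + 110 = 360
  disc 5: 250 = 250
  disc 6: 210 + 120 = 330
This matches the lower bound, so 6 is optimal.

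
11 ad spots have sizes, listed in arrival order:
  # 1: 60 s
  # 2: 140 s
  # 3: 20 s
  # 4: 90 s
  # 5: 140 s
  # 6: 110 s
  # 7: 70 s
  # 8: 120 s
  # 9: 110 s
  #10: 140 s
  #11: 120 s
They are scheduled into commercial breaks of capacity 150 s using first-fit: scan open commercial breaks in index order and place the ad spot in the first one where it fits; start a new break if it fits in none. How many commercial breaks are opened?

  60 → break 1 (new)  [load 60/150]
  140 → break 2 (new)  [load 140/150]
  20 → break 1  [load 80/150]
  90 → break 3 (new)  [load 90/150]
  140 → break 4 (new)  [load 140/150]
  110 → break 5 (new)  [load 110/150]
  70 → break 1  [load 150/150]
  120 → break 6 (new)  [load 120/150]
  110 → break 7 (new)  [load 110/150]
  140 → break 8 (new)  [load 140/150]
  120 → break 9 (new)  [load 120/150]
9 commercial breaks opened.

9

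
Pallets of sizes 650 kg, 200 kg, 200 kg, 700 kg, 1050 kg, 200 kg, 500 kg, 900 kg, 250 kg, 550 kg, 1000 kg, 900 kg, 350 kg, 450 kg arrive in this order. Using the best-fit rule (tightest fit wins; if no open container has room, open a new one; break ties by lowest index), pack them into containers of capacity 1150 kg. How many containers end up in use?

8

  650 → container 1 (new)  [load 650/1150]
  200 → container 1  [load 850/1150]
  200 → container 1  [load 1050/1150]
  700 → container 2 (new)  [load 700/1150]
  1050 → container 3 (new)  [load 1050/1150]
  200 → container 2  [load 900/1150]
  500 → container 4 (new)  [load 500/1150]
  900 → container 5 (new)  [load 900/1150]
  250 → container 2  [load 1150/1150]
  550 → container 4  [load 1050/1150]
  1000 → container 6 (new)  [load 1000/1150]
  900 → container 7 (new)  [load 900/1150]
  350 → container 8 (new)  [load 350/1150]
  450 → container 8  [load 800/1150]
8 containers opened.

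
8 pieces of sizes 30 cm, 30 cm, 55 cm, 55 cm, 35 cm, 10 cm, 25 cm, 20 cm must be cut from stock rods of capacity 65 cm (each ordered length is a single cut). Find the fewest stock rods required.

5

Total = 55 + 55 + 35 + 30 + 30 + 25 + 20 + 10 = 260 cm.
Lower bound: ⌈260/65⌉ = 4 stock rods.
A packing using 5 stock rods:
  stock rod 1: 55 + 10 = 65
  stock rod 2: 55 = 55
  stock rod 3: 35 + 30 = 65
  stock rod 4: 30 + 25 = 55
  stock rod 5: 20 = 20
No arrangement into 4 stock rods stays within capacity, so 5 is optimal.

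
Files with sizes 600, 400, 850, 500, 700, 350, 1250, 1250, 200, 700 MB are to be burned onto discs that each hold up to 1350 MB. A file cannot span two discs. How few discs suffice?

6

Total = 1250 + 1250 + 850 + 700 + 700 + 600 + 500 + 400 + 350 + 200 = 6800 MB.
Lower bound: ⌈6800/1350⌉ = 6 discs.
A packing using 6 discs:
  disc 1: 1250 = 1250
  disc 2: 1250 = 1250
  disc 3: 850 + 500 = 1350
  disc 4: 700 + 600 = 1300
  disc 5: 700 + 400 + 200 = 1300
  disc 6: 350 = 350
This matches the lower bound, so 6 is optimal.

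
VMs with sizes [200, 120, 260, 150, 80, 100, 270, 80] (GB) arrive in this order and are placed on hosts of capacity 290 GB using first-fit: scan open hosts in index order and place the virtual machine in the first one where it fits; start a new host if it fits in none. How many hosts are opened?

  200 → host 1 (new)  [load 200/290]
  120 → host 2 (new)  [load 120/290]
  260 → host 3 (new)  [load 260/290]
  150 → host 2  [load 270/290]
  80 → host 1  [load 280/290]
  100 → host 4 (new)  [load 100/290]
  270 → host 5 (new)  [load 270/290]
  80 → host 4  [load 180/290]
5 hosts opened.

5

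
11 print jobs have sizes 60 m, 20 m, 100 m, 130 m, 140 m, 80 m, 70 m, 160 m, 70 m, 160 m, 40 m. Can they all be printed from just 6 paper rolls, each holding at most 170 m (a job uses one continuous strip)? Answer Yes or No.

Total = 1030 m; ⌈1030/170⌉ = 7.
At least 7 paper rolls are required, but only 6 are allowed.

No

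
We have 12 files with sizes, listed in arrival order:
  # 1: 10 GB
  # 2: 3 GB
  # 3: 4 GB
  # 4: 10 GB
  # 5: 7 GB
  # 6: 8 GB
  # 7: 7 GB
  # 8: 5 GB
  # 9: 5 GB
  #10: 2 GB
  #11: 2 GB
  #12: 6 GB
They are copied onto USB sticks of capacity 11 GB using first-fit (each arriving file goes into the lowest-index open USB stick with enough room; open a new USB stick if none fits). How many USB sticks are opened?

8

  10 → USB stick 1 (new)  [load 10/11]
  3 → USB stick 2 (new)  [load 3/11]
  4 → USB stick 2  [load 7/11]
  10 → USB stick 3 (new)  [load 10/11]
  7 → USB stick 4 (new)  [load 7/11]
  8 → USB stick 5 (new)  [load 8/11]
  7 → USB stick 6 (new)  [load 7/11]
  5 → USB stick 7 (new)  [load 5/11]
  5 → USB stick 7  [load 10/11]
  2 → USB stick 2  [load 9/11]
  2 → USB stick 2  [load 11/11]
  6 → USB stick 8 (new)  [load 6/11]
8 USB sticks opened.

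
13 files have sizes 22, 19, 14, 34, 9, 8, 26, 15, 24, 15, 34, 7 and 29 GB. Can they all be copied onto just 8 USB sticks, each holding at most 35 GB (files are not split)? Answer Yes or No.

A valid assignment using 8 USB sticks:
  USB stick 1: 34 = 34
  USB stick 2: 34 = 34
  USB stick 3: 29 = 29
  USB stick 4: 26 + 9 = 35
  USB stick 5: 24 + 8 = 32
  USB stick 6: 22 + 7 = 29
  USB stick 7: 19 + 15 = 34
  USB stick 8: 15 + 14 = 29
Every load is within 35 GB, so 8 USB sticks suffice.

Yes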